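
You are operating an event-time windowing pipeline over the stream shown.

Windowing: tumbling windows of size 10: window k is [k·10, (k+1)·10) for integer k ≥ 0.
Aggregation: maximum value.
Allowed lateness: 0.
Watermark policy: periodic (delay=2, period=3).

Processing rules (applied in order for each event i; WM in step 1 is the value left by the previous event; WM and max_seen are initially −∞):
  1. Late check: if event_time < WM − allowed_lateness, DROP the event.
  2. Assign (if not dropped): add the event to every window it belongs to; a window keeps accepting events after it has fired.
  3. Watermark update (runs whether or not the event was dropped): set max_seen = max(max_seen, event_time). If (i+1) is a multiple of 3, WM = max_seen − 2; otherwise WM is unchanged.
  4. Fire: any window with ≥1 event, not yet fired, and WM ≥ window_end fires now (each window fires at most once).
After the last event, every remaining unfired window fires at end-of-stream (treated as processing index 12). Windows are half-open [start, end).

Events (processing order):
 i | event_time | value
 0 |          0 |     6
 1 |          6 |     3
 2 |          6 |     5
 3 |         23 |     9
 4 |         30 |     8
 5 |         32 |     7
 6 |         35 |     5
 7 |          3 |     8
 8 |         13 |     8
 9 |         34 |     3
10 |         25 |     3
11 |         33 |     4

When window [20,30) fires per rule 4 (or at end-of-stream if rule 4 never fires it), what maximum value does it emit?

i=0 t=0 v=6: → [0,10); WM=−∞
i=1 t=6 v=3: → [0,10); WM=−∞
i=2 t=6 v=5: → [0,10); WM=4
i=3 t=23 v=9: → [20,30); WM=4
i=4 t=30 v=8: → [30,40); WM=4
i=5 t=32 v=7: → [30,40); WM=30; [0,10) fires=6 [20,30) fires=9
i=6 t=35 v=5: → [30,40); WM=30
i=7 t=3 v=8: DROP (t<30-0); WM=30
i=8 t=13 v=8: DROP (t<30-0); WM=33
i=9 t=34 v=3: → [30,40); WM=33
i=10 t=25 v=3: DROP (t<33-0); WM=33
i=11 t=33 v=4: → [30,40); WM=33

9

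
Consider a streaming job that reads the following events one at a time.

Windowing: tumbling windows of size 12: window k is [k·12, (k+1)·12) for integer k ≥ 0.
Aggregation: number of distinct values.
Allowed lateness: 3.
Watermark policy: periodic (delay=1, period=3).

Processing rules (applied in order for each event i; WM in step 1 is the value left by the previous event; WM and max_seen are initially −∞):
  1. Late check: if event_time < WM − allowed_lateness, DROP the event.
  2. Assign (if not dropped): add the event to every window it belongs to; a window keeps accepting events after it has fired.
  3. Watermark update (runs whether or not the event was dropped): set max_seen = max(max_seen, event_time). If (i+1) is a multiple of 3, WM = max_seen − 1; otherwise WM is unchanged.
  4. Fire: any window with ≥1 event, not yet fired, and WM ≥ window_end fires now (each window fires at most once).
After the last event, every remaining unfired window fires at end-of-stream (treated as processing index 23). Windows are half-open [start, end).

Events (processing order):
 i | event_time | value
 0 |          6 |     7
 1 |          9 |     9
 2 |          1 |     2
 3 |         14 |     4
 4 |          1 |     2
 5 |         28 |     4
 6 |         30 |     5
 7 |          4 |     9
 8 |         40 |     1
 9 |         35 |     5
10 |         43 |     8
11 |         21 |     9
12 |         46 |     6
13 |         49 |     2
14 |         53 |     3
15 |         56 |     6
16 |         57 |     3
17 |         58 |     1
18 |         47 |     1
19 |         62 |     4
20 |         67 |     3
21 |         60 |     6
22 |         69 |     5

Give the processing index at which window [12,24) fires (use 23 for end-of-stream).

5

i=0 t=6 v=7: → [0,12); WM=−∞
i=1 t=9 v=9: → [0,12); WM=−∞
i=2 t=1 v=2: → [0,12); WM=8
i=3 t=14 v=4: → [12,24); WM=8
i=4 t=1 v=2: DROP (t<8-3); WM=8
i=5 t=28 v=4: → [24,36); WM=27; [0,12) fires=3 [12,24) fires=1
i=6 t=30 v=5: → [24,36); WM=27
i=7 t=4 v=9: DROP (t<27-3); WM=27
i=8 t=40 v=1: → [36,48); WM=39; [24,36) fires=2
i=9 t=35 v=5: DROP (t<39-3); WM=39
i=10 t=43 v=8: → [36,48); WM=39
i=11 t=21 v=9: DROP (t<39-3); WM=42
i=12 t=46 v=6: → [36,48); WM=42
i=13 t=49 v=2: → [48,60); WM=42
i=14 t=53 v=3: → [48,60); WM=52; [36,48) fires=3
i=15 t=56 v=6: → [48,60); WM=52
i=16 t=57 v=3: → [48,60); WM=52
i=17 t=58 v=1: → [48,60); WM=57
i=18 t=47 v=1: DROP (t<57-3); WM=57
i=19 t=62 v=4: → [60,72); WM=57
i=20 t=67 v=3: → [60,72); WM=66; [48,60) fires=4
i=21 t=60 v=6: DROP (t<66-3); WM=66
i=22 t=69 v=5: → [60,72); WM=66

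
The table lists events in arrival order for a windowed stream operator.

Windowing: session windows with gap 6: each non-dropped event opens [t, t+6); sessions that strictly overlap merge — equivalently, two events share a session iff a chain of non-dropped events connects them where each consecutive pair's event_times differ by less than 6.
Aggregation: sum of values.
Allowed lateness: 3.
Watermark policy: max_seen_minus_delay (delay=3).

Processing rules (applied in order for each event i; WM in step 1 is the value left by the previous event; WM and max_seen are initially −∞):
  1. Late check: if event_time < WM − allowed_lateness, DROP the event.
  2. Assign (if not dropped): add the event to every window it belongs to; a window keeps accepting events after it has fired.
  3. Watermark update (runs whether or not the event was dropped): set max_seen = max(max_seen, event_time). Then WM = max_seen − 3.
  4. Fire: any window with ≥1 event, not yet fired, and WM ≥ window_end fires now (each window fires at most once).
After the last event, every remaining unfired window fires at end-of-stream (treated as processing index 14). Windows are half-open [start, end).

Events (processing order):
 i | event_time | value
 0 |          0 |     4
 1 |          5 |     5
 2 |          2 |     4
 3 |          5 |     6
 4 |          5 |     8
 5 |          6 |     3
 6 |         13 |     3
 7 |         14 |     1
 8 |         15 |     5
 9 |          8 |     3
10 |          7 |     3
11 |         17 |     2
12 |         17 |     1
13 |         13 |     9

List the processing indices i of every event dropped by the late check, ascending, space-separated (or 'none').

i=0 t=0 v=4: → [0,6); WM=-3
i=1 t=5 v=5: → [0,11); WM=2
i=2 t=2 v=4: → [0,11); WM=2
i=3 t=5 v=6: → [0,11); WM=2
i=4 t=5 v=8: → [0,11); WM=2
i=5 t=6 v=3: → [0,12); WM=3
i=6 t=13 v=3: → [13,19); WM=10
i=7 t=14 v=1: → [13,20); WM=11
i=8 t=15 v=5: → [13,21); WM=12
i=9 t=8 v=3: DROP (t<12-3); WM=12
i=10 t=7 v=3: DROP (t<12-3); WM=12
i=11 t=17 v=2: → [13,23); WM=14
i=12 t=17 v=1: → [13,23); WM=14
i=13 t=13 v=9: → [13,23); WM=14

9 10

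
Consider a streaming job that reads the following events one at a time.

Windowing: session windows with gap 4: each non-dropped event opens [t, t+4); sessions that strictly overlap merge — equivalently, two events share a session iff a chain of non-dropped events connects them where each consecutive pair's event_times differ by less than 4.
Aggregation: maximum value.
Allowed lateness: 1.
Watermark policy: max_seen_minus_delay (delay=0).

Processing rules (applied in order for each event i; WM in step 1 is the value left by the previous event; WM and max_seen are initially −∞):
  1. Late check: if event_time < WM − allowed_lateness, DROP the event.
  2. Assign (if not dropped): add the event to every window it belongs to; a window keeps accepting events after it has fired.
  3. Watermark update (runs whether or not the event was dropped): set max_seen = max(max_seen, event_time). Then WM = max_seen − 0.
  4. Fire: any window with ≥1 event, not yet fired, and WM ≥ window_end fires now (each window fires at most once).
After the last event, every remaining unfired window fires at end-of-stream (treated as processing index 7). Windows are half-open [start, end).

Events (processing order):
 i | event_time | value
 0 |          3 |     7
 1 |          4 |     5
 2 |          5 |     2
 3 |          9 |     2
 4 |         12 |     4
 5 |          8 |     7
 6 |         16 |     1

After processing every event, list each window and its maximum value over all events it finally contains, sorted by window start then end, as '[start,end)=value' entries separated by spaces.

i=0 t=3 v=7: → [3,7); WM=3
i=1 t=4 v=5: → [3,8); WM=4
i=2 t=5 v=2: → [3,9); WM=5
i=3 t=9 v=2: → [9,13); WM=9
i=4 t=12 v=4: → [9,16); WM=12
i=5 t=8 v=7: DROP (t<12-1); WM=12
i=6 t=16 v=1: → [16,20); WM=16

[3,9)=7 [9,16)=4 [16,20)=1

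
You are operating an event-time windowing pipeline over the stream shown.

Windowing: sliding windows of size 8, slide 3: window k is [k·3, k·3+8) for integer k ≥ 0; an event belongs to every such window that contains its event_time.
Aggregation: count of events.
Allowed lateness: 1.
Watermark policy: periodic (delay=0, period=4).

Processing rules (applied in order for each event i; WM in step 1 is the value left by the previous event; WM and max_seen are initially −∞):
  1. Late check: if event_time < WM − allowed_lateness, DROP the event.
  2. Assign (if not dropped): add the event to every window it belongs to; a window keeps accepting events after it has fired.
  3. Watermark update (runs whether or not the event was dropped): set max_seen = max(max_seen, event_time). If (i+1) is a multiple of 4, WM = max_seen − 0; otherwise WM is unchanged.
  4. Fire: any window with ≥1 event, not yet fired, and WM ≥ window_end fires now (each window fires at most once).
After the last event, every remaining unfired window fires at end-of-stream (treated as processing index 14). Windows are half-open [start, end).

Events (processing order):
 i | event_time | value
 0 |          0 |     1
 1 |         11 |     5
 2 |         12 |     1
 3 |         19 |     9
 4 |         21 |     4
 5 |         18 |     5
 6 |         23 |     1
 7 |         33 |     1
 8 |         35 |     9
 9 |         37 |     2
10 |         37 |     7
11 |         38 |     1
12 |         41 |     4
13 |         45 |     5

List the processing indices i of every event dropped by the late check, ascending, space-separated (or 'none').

none

i=0 t=0 v=1: → [0,8); WM=−∞
i=1 t=11 v=5: → [9,17),[6,14); WM=−∞
i=2 t=12 v=1: → [12,20),[9,17),[6,14); WM=−∞
i=3 t=19 v=9: → [18,26),[15,23),[12,20); WM=19; [0,8) fires=1 [6,14) fires=2 [9,17) fires=2
i=4 t=21 v=4: → [21,29),[18,26),[15,23); WM=19
i=5 t=18 v=5: → [18,26),[15,23),[12,20); WM=19
i=6 t=23 v=1: → [21,29),[18,26); WM=19
i=7 t=33 v=1: → [33,41),[30,38),[27,35); WM=33; [12,20) fires=3 [15,23) fires=3 [18,26) fires=4 [21,29) fires=2
i=8 t=35 v=9: → [33,41),[30,38); WM=33
i=9 t=37 v=2: → [36,44),[33,41),[30,38); WM=33
i=10 t=37 v=7: → [36,44),[33,41),[30,38); WM=33
i=11 t=38 v=1: → [36,44),[33,41); WM=38; [27,35) fires=1 [30,38) fires=4
i=12 t=41 v=4: → [39,47),[36,44); WM=38
i=13 t=45 v=5: → [45,53),[42,50),[39,47); WM=38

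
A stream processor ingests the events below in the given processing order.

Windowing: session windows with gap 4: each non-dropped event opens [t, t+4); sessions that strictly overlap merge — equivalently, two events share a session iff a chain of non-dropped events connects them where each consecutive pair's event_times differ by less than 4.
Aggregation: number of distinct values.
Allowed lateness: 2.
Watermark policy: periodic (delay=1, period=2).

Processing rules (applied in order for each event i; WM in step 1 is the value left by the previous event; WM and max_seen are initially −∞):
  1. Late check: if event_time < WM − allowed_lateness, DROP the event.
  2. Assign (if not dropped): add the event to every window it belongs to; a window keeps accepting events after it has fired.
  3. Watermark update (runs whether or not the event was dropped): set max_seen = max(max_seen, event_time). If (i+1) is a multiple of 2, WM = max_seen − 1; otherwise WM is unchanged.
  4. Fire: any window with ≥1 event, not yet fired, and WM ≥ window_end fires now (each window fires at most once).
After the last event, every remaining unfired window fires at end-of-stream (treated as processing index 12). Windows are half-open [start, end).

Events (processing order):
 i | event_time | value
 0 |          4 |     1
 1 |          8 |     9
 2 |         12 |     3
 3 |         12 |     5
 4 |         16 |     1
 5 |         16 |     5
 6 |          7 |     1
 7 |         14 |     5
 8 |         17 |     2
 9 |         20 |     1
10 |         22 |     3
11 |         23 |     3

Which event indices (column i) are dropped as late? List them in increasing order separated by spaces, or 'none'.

6

i=0 t=4 v=1: → [4,8); WM=−∞
i=1 t=8 v=9: → [8,12); WM=7
i=2 t=12 v=3: → [12,16); WM=7
i=3 t=12 v=5: → [12,16); WM=11
i=4 t=16 v=1: → [16,20); WM=11
i=5 t=16 v=5: → [16,20); WM=15
i=6 t=7 v=1: DROP (t<15-2); WM=15
i=7 t=14 v=5: → [12,20); WM=15
i=8 t=17 v=2: → [12,21); WM=15
i=9 t=20 v=1: → [12,24); WM=19
i=10 t=22 v=3: → [12,26); WM=19
i=11 t=23 v=3: → [12,27); WM=22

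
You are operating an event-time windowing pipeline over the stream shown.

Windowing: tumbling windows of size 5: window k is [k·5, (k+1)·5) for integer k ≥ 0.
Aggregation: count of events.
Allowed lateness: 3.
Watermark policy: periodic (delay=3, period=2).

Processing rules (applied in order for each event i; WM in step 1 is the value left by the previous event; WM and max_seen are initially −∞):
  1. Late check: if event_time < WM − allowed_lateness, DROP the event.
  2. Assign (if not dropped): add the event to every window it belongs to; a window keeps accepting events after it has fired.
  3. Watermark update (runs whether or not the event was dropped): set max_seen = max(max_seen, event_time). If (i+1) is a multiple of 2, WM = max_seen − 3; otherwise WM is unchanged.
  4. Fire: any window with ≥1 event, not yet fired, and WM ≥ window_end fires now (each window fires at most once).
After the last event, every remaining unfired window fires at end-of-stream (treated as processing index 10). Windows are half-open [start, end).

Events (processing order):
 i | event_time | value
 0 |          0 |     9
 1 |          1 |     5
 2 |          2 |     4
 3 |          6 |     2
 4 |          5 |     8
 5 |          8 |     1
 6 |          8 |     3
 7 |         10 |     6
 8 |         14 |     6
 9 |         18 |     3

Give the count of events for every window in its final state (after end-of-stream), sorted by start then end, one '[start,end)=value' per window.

i=0 t=0 v=9: → [0,5); WM=−∞
i=1 t=1 v=5: → [0,5); WM=-2
i=2 t=2 v=4: → [0,5); WM=-2
i=3 t=6 v=2: → [5,10); WM=3
i=4 t=5 v=8: → [5,10); WM=3
i=5 t=8 v=1: → [5,10); WM=5; [0,5) fires=3
i=6 t=8 v=3: → [5,10); WM=5
i=7 t=10 v=6: → [10,15); WM=7
i=8 t=14 v=6: → [10,15); WM=7
i=9 t=18 v=3: → [15,20); WM=15; [5,10) fires=4 [10,15) fires=2

[0,5)=3 [5,10)=4 [10,15)=2 [15,20)=1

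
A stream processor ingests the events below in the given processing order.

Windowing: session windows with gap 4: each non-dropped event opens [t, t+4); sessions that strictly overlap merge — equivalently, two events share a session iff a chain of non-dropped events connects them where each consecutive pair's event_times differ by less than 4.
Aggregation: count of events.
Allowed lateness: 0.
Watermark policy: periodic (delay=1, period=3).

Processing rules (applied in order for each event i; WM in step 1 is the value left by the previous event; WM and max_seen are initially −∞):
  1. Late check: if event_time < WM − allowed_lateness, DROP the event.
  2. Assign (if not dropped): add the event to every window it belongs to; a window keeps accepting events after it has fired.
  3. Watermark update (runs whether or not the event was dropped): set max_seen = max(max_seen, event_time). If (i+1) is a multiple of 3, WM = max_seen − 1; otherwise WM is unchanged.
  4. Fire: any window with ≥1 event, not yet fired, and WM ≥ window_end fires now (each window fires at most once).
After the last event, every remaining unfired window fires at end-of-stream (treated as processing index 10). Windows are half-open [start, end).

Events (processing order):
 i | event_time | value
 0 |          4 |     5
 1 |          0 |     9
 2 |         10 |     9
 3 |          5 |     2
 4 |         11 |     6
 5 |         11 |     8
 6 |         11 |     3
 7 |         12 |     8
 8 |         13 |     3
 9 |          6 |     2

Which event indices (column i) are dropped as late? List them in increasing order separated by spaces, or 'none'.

i=0 t=4 v=5: → [4,8); WM=−∞
i=1 t=0 v=9: → [0,4); WM=−∞
i=2 t=10 v=9: → [10,14); WM=9
i=3 t=5 v=2: DROP (t<9-0); WM=9
i=4 t=11 v=6: → [10,15); WM=9
i=5 t=11 v=8: → [10,15); WM=10
i=6 t=11 v=3: → [10,15); WM=10
i=7 t=12 v=8: → [10,16); WM=10
i=8 t=13 v=3: → [10,17); WM=12
i=9 t=6 v=2: DROP (t<12-0); WM=12

3 9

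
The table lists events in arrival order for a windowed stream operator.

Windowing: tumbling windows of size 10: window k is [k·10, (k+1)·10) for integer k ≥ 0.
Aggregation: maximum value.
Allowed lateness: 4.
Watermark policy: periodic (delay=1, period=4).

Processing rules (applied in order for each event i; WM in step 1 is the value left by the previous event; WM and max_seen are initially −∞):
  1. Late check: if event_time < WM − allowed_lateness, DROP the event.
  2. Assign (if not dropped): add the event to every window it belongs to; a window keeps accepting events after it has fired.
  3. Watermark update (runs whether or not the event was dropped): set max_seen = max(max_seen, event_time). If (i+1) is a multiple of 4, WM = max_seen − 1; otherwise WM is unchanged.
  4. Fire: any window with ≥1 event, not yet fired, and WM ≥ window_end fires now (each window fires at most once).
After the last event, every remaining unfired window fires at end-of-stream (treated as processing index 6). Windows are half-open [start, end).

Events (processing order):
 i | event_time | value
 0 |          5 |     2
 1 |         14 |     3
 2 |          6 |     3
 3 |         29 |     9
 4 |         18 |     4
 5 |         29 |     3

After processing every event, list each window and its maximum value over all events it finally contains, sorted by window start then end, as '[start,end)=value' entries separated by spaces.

i=0 t=5 v=2: → [0,10); WM=−∞
i=1 t=14 v=3: → [10,20); WM=−∞
i=2 t=6 v=3: → [0,10); WM=−∞
i=3 t=29 v=9: → [20,30); WM=28; [0,10) fires=3 [10,20) fires=3
i=4 t=18 v=4: DROP (t<28-4); WM=28
i=5 t=29 v=3: → [20,30); WM=28

[0,10)=3 [10,20)=3 [20,30)=9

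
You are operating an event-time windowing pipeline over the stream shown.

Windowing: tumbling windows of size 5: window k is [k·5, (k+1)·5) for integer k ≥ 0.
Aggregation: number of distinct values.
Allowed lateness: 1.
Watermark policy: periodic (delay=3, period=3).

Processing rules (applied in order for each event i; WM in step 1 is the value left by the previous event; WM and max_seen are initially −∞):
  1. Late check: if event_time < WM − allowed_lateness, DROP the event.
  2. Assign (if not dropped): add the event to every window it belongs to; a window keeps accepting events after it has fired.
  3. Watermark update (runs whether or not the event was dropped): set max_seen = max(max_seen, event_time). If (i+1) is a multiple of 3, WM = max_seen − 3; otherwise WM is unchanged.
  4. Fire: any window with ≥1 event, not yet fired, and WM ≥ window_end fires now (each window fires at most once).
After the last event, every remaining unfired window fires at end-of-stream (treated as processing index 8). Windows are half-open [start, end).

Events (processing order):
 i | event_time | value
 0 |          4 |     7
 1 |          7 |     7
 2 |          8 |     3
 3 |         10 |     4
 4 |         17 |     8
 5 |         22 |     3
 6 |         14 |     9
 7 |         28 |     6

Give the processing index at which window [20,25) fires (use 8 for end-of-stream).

i=0 t=4 v=7: → [0,5); WM=−∞
i=1 t=7 v=7: → [5,10); WM=−∞
i=2 t=8 v=3: → [5,10); WM=5; [0,5) fires=1
i=3 t=10 v=4: → [10,15); WM=5
i=4 t=17 v=8: → [15,20); WM=5
i=5 t=22 v=3: → [20,25); WM=19; [5,10) fires=2 [10,15) fires=1
i=6 t=14 v=9: DROP (t<19-1); WM=19
i=7 t=28 v=6: → [25,30); WM=19

8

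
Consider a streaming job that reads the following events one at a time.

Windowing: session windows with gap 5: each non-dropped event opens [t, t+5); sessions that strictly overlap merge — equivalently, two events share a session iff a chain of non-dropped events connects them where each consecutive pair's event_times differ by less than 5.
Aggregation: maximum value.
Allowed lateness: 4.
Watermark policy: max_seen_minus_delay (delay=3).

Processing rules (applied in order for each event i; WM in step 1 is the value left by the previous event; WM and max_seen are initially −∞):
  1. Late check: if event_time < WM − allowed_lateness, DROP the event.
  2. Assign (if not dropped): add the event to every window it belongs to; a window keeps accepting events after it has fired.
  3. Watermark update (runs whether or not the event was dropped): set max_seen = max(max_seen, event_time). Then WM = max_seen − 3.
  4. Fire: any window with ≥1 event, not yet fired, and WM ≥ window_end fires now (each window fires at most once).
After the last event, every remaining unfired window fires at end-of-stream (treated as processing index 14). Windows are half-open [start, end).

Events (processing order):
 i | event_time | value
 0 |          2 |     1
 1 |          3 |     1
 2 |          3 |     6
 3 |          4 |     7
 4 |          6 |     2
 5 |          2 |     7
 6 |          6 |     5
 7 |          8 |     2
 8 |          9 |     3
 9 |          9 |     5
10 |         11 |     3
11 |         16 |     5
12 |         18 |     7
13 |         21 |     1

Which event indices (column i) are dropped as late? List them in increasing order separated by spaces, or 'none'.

none

i=0 t=2 v=1: → [2,7); WM=-1
i=1 t=3 v=1: → [2,8); WM=0
i=2 t=3 v=6: → [2,8); WM=0
i=3 t=4 v=7: → [2,9); WM=1
i=4 t=6 v=2: → [2,11); WM=3
i=5 t=2 v=7: → [2,11); WM=3
i=6 t=6 v=5: → [2,11); WM=3
i=7 t=8 v=2: → [2,13); WM=5
i=8 t=9 v=3: → [2,14); WM=6
i=9 t=9 v=5: → [2,14); WM=6
i=10 t=11 v=3: → [2,16); WM=8
i=11 t=16 v=5: → [16,21); WM=13
i=12 t=18 v=7: → [16,23); WM=15
i=13 t=21 v=1: → [16,26); WM=18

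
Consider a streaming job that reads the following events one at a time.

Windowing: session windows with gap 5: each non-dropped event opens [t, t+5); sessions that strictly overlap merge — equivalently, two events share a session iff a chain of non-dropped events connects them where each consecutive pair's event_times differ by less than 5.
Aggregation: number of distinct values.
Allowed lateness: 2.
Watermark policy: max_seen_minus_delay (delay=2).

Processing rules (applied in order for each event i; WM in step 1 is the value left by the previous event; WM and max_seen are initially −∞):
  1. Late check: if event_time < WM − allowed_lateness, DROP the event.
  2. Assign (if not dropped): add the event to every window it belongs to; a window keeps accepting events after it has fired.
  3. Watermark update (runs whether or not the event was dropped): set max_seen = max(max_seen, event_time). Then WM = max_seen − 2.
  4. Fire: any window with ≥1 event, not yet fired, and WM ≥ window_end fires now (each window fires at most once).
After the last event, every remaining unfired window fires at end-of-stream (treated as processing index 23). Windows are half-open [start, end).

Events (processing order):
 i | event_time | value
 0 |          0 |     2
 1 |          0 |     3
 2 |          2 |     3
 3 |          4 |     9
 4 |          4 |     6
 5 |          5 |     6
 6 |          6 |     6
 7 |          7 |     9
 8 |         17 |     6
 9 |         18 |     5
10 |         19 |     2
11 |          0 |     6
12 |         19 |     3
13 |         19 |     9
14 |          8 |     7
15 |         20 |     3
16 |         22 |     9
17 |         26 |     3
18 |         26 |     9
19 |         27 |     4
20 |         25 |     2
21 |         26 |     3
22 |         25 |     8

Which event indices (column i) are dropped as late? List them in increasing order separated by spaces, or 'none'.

11 14

i=0 t=0 v=2: → [0,5); WM=-2
i=1 t=0 v=3: → [0,5); WM=-2
i=2 t=2 v=3: → [0,7); WM=0
i=3 t=4 v=9: → [0,9); WM=2
i=4 t=4 v=6: → [0,9); WM=2
i=5 t=5 v=6: → [0,10); WM=3
i=6 t=6 v=6: → [0,11); WM=4
i=7 t=7 v=9: → [0,12); WM=5
i=8 t=17 v=6: → [17,22); WM=15
i=9 t=18 v=5: → [17,23); WM=16
i=10 t=19 v=2: → [17,24); WM=17
i=11 t=0 v=6: DROP (t<17-2); WM=17
i=12 t=19 v=3: → [17,24); WM=17
i=13 t=19 v=9: → [17,24); WM=17
i=14 t=8 v=7: DROP (t<17-2); WM=17
i=15 t=20 v=3: → [17,25); WM=18
i=16 t=22 v=9: → [17,27); WM=20
i=17 t=26 v=3: → [17,31); WM=24
i=18 t=26 v=9: → [17,31); WM=24
i=19 t=27 v=4: → [17,32); WM=25
i=20 t=25 v=2: → [17,32); WM=25
i=21 t=26 v=3: → [17,32); WM=25
i=22 t=25 v=8: → [17,32); WM=25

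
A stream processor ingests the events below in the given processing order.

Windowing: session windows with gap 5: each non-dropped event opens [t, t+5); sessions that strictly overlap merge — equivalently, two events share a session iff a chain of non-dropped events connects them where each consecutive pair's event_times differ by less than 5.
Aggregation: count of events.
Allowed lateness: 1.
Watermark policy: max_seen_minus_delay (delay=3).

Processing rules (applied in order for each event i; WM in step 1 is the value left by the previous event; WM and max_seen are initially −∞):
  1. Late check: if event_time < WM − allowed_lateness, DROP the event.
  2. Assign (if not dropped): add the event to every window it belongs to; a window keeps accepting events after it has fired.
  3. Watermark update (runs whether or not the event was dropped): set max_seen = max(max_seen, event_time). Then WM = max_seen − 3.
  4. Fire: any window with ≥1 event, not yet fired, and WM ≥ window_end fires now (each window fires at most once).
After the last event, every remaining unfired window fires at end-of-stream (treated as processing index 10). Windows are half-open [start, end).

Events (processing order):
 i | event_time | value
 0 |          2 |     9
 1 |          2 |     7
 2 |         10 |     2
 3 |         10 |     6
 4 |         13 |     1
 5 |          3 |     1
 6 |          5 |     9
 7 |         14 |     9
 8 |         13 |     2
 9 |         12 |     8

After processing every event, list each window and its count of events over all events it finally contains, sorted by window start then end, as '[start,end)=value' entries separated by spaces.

[2,7)=2 [10,19)=6

i=0 t=2 v=9: → [2,7); WM=-1
i=1 t=2 v=7: → [2,7); WM=-1
i=2 t=10 v=2: → [10,15); WM=7
i=3 t=10 v=6: → [10,15); WM=7
i=4 t=13 v=1: → [10,18); WM=10
i=5 t=3 v=1: DROP (t<10-1); WM=10
i=6 t=5 v=9: DROP (t<10-1); WM=10
i=7 t=14 v=9: → [10,19); WM=11
i=8 t=13 v=2: → [10,19); WM=11
i=9 t=12 v=8: → [10,19); WM=11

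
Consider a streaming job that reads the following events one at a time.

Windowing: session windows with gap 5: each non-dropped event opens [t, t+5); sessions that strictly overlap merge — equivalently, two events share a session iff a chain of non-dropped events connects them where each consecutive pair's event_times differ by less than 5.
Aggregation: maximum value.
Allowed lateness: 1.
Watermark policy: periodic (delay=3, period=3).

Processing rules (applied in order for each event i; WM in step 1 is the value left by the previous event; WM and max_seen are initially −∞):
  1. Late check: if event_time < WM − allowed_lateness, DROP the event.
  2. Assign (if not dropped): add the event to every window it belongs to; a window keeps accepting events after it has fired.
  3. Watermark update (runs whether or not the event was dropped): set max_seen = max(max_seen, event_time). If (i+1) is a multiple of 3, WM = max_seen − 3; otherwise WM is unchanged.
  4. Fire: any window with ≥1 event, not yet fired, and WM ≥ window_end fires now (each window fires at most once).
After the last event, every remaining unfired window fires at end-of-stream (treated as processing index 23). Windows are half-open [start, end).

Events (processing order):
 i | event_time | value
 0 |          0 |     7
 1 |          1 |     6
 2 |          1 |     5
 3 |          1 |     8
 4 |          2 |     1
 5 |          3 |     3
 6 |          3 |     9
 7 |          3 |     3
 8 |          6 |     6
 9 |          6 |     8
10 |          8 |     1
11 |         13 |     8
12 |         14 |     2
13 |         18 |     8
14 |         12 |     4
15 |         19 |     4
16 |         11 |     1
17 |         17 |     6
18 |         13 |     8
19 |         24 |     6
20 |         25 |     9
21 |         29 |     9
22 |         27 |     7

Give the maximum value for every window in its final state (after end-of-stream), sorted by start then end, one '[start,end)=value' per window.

[0,24)=9 [24,34)=9

i=0 t=0 v=7: → [0,5); WM=−∞
i=1 t=1 v=6: → [0,6); WM=−∞
i=2 t=1 v=5: → [0,6); WM=-2
i=3 t=1 v=8: → [0,6); WM=-2
i=4 t=2 v=1: → [0,7); WM=-2
i=5 t=3 v=3: → [0,8); WM=0
i=6 t=3 v=9: → [0,8); WM=0
i=7 t=3 v=3: → [0,8); WM=0
i=8 t=6 v=6: → [0,11); WM=3
i=9 t=6 v=8: → [0,11); WM=3
i=10 t=8 v=1: → [0,13); WM=3
i=11 t=13 v=8: → [13,18); WM=10
i=12 t=14 v=2: → [13,19); WM=10
i=13 t=18 v=8: → [13,23); WM=10
i=14 t=12 v=4: → [0,23); WM=15
i=15 t=19 v=4: → [0,24); WM=15
i=16 t=11 v=1: DROP (t<15-1); WM=15
i=17 t=17 v=6: → [0,24); WM=16
i=18 t=13 v=8: DROP (t<16-1); WM=16
i=19 t=24 v=6: → [24,29); WM=16
i=20 t=25 v=9: → [24,30); WM=22
i=21 t=29 v=9: → [24,34); WM=22
i=22 t=27 v=7: → [24,34); WM=22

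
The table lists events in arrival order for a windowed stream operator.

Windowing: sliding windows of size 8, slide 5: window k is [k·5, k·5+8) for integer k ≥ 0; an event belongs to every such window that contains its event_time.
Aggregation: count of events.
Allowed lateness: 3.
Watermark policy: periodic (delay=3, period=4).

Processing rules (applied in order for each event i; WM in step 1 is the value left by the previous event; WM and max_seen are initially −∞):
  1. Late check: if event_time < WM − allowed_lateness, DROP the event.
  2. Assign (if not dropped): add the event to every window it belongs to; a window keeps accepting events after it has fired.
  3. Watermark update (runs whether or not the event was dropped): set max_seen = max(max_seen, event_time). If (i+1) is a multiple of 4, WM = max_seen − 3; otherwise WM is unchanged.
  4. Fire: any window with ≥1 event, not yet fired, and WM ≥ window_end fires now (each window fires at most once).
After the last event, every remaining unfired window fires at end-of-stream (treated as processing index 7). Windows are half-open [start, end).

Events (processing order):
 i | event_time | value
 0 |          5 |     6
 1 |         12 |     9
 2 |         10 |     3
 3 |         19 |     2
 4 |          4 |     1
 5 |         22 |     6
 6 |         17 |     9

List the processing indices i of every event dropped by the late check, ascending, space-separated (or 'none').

i=0 t=5 v=6: → [5,13),[0,8); WM=−∞
i=1 t=12 v=9: → [10,18),[5,13); WM=−∞
i=2 t=10 v=3: → [10,18),[5,13); WM=−∞
i=3 t=19 v=2: → [15,23); WM=16; [0,8) fires=1 [5,13) fires=3
i=4 t=4 v=1: DROP (t<16-3); WM=16
i=5 t=22 v=6: → [20,28),[15,23); WM=16
i=6 t=17 v=9: → [15,23),[10,18); WM=16

4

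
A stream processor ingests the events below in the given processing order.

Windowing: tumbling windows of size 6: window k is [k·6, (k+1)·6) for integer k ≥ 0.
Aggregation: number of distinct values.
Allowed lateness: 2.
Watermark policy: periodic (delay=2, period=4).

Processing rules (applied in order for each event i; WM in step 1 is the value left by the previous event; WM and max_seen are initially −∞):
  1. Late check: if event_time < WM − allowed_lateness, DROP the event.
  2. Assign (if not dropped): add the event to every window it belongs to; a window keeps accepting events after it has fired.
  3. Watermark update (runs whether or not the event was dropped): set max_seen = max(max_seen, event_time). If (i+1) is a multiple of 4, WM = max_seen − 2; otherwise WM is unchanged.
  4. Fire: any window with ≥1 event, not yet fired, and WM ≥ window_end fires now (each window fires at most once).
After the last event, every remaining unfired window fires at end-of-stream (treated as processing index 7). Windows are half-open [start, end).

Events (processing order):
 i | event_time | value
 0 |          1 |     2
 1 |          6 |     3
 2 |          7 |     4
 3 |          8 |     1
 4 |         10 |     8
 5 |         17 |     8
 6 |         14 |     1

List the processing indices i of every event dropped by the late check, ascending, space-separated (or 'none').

none

i=0 t=1 v=2: → [0,6); WM=−∞
i=1 t=6 v=3: → [6,12); WM=−∞
i=2 t=7 v=4: → [6,12); WM=−∞
i=3 t=8 v=1: → [6,12); WM=6; [0,6) fires=1
i=4 t=10 v=8: → [6,12); WM=6
i=5 t=17 v=8: → [12,18); WM=6
i=6 t=14 v=1: → [12,18); WM=6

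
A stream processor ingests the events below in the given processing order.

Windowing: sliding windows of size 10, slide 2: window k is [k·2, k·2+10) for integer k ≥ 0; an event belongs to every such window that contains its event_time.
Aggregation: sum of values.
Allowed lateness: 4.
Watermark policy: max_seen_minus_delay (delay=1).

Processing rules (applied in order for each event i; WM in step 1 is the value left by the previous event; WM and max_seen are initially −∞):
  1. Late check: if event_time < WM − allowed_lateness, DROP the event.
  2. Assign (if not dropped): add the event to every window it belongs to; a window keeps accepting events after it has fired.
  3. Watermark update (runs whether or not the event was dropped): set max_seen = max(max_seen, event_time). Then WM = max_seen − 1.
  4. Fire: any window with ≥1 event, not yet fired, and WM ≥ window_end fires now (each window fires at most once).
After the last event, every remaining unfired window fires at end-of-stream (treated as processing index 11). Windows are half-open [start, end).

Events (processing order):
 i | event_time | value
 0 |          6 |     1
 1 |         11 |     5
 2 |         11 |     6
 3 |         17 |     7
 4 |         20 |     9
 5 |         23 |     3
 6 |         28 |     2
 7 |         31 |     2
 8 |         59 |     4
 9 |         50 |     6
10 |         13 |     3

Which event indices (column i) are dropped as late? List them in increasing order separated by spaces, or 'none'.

9 10

i=0 t=6 v=1: → [6,16),[4,14),[2,12),[0,10); WM=5
i=1 t=11 v=5: → [10,20),[8,18),[6,16),[4,14),[2,12); WM=10; [0,10) fires=1
i=2 t=11 v=6: → [10,20),[8,18),[6,16),[4,14),[2,12); WM=10
i=3 t=17 v=7: → [16,26),[14,24),[12,22),[10,20),[8,18); WM=16; [2,12) fires=12 [4,14) fires=12 [6,16) fires=12
i=4 t=20 v=9: → [20,30),[18,28),[16,26),[14,24),[12,22); WM=19; [8,18) fires=18
i=5 t=23 v=3: → [22,32),[20,30),[18,28),[16,26),[14,24); WM=22; [10,20) fires=18 [12,22) fires=16
i=6 t=28 v=2: → [28,38),[26,36),[24,34),[22,32),[20,30); WM=27; [14,24) fires=19 [16,26) fires=19
i=7 t=31 v=2: → [30,40),[28,38),[26,36),[24,34),[22,32); WM=30; [18,28) fires=12 [20,30) fires=14
i=8 t=59 v=4: → [58,68),[56,66),[54,64),[52,62),[50,60); WM=58; [22,32) fires=7 [24,34) fires=4 [26,36) fires=4 [28,38) fires=4 [30,40) fires=2
i=9 t=50 v=6: DROP (t<58-4); WM=58
i=10 t=13 v=3: DROP (t<58-4); WM=58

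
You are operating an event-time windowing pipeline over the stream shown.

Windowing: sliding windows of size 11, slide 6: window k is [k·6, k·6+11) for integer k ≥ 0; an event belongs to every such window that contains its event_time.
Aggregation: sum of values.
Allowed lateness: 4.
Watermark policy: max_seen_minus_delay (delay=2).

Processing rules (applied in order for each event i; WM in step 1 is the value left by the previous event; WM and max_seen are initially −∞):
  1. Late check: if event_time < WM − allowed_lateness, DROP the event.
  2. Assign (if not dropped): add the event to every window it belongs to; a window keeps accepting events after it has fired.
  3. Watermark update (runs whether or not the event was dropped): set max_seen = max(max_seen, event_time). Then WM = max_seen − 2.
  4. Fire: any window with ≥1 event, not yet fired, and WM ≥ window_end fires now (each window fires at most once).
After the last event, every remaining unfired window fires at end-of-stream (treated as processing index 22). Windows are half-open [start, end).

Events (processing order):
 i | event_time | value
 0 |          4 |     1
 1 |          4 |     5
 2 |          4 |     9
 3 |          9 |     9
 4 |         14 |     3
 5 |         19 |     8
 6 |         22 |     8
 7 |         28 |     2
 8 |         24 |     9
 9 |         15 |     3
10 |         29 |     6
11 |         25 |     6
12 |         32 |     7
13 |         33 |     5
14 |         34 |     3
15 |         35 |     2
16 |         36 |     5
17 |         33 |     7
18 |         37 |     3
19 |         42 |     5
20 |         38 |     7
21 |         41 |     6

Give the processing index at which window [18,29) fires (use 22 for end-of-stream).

i=0 t=4 v=1: → [0,11); WM=2
i=1 t=4 v=5: → [0,11); WM=2
i=2 t=4 v=9: → [0,11); WM=2
i=3 t=9 v=9: → [6,17),[0,11); WM=7
i=4 t=14 v=3: → [12,23),[6,17); WM=12; [0,11) fires=24
i=5 t=19 v=8: → [18,29),[12,23); WM=17; [6,17) fires=12
i=6 t=22 v=8: → [18,29),[12,23); WM=20
i=7 t=28 v=2: → [24,35),[18,29); WM=26; [12,23) fires=19
i=8 t=24 v=9: → [24,35),[18,29); WM=26
i=9 t=15 v=3: DROP (t<26-4); WM=26
i=10 t=29 v=6: → [24,35); WM=27
i=11 t=25 v=6: → [24,35),[18,29); WM=27
i=12 t=32 v=7: → [30,41),[24,35); WM=30; [18,29) fires=33
i=13 t=33 v=5: → [30,41),[24,35); WM=31
i=14 t=34 v=3: → [30,41),[24,35); WM=32
i=15 t=35 v=2: → [30,41); WM=33
i=16 t=36 v=5: → [36,47),[30,41); WM=34
i=17 t=33 v=7: → [30,41),[24,35); WM=34
i=18 t=37 v=3: → [36,47),[30,41); WM=35; [24,35) fires=45
i=19 t=42 v=5: → [42,53),[36,47); WM=40
i=20 t=38 v=7: → [36,47),[30,41); WM=40
i=21 t=41 v=6: → [36,47); WM=40

12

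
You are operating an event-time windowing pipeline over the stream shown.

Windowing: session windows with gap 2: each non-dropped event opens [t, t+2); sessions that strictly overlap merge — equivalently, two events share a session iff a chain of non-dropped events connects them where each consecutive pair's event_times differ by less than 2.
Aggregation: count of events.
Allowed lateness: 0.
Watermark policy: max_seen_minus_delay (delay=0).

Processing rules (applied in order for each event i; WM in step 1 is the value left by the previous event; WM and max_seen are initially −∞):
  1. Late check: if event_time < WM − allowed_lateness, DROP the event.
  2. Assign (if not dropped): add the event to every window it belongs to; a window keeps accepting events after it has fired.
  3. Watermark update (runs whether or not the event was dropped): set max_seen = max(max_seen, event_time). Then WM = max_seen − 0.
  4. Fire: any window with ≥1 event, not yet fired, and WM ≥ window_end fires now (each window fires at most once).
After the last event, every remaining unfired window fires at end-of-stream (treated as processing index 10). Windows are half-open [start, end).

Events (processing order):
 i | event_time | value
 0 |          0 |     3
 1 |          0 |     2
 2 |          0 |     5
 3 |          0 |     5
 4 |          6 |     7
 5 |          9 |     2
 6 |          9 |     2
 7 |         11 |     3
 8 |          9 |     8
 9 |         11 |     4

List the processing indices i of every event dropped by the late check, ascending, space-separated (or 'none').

i=0 t=0 v=3: → [0,2); WM=0
i=1 t=0 v=2: → [0,2); WM=0
i=2 t=0 v=5: → [0,2); WM=0
i=3 t=0 v=5: → [0,2); WM=0
i=4 t=6 v=7: → [6,8); WM=6
i=5 t=9 v=2: → [9,11); WM=9
i=6 t=9 v=2: → [9,11); WM=9
i=7 t=11 v=3: → [11,13); WM=11
i=8 t=9 v=8: DROP (t<11-0); WM=11
i=9 t=11 v=4: → [11,13); WM=11

8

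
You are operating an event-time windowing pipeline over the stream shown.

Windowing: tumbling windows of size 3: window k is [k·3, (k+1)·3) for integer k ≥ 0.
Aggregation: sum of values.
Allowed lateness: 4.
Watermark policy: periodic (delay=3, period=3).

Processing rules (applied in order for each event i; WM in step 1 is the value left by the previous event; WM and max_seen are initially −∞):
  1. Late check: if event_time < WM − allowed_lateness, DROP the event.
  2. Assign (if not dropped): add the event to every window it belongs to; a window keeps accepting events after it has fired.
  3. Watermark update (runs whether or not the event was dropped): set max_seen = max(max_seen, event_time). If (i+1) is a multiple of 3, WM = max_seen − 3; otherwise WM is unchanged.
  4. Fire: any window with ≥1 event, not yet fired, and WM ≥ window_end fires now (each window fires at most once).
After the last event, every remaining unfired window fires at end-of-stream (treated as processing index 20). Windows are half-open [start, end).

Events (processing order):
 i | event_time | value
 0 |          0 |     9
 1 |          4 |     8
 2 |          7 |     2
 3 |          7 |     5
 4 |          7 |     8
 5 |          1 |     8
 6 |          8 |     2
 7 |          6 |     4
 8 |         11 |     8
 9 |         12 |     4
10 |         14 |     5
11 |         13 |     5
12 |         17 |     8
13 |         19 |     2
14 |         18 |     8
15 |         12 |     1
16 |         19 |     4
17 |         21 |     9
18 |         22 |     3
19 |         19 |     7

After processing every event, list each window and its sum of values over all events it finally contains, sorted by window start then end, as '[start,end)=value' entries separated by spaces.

i=0 t=0 v=9: → [0,3); WM=−∞
i=1 t=4 v=8: → [3,6); WM=−∞
i=2 t=7 v=2: → [6,9); WM=4; [0,3) fires=9
i=3 t=7 v=5: → [6,9); WM=4
i=4 t=7 v=8: → [6,9); WM=4
i=5 t=1 v=8: → [0,3); WM=4
i=6 t=8 v=2: → [6,9); WM=4
i=7 t=6 v=4: → [6,9); WM=4
i=8 t=11 v=8: → [9,12); WM=8; [3,6) fires=8
i=9 t=12 v=4: → [12,15); WM=8
i=10 t=14 v=5: → [12,15); WM=8
i=11 t=13 v=5: → [12,15); WM=11; [6,9) fires=21
i=12 t=17 v=8: → [15,18); WM=11
i=13 t=19 v=2: → [18,21); WM=11
i=14 t=18 v=8: → [18,21); WM=16; [9,12) fires=8 [12,15) fires=14
i=15 t=12 v=1: → [12,15); WM=16
i=16 t=19 v=4: → [18,21); WM=16
i=17 t=21 v=9: → [21,24); WM=18; [15,18) fires=8
i=18 t=22 v=3: → [21,24); WM=18
i=19 t=19 v=7: → [18,21); WM=18

[0,3)=17 [3,6)=8 [6,9)=21 [9,12)=8 [12,15)=15 [15,18)=8 [18,21)=21 [21,24)=12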